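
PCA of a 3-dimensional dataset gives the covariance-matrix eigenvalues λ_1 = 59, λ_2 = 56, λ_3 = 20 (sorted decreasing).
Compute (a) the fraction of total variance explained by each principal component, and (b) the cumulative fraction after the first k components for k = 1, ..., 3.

Step 1 — total variance = trace(Sigma) = Σ λ_i = 59 + 56 + 20 = 135.

Step 2 — fraction explained by component i = λ_i / Σ λ:
  PC1: 59/135 = 0.437
  PC2: 56/135 = 0.4148
  PC3: 20/135 = 0.1481

Step 3 — cumulative fraction after k components = (λ_1 + ... + λ_k) / Σ λ:
  k = 1: 59/135 = 0.437
  k = 2: (59 + 56)/135 = 115/135 = 0.8519
  k = 3: (59 + 56 + 20)/135 = 135/135 = 1

Summary (fraction, with percent):

explained: PC1 0.437 (43.7%), PC2 0.4148 (41.48%), PC3 0.1481 (14.81%);  cumulative: 0.437, 0.8519, 1


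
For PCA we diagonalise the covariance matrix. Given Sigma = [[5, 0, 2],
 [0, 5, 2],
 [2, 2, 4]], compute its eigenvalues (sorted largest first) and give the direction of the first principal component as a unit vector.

Step 1 — characteristic polynomial p(λ) = det(λI - Sigma) = λ³ - tr·λ² + c_1·λ - det, where tr = trace, c_1 = sum of the principal 2×2 minors, det = det(Sigma):
  tr = 5 + 5 + 4 = 14,
  c_1 = (5·5 - (0)²) + (5·4 - (2)²) + (5·4 - (2)²) = 25 + 16 + 16 = 57,
  det = 5·(5·4 - (2)²) - (0)·((0)·4 - (2)·(2)) + (2)·((0)·(2) - 5·(2)) = 5·(16) - (0)·(-4) + (2)·(-10) = 60.
  So p(λ) = λ³ - 14λ² + 57λ - 60.
Step 2 — look for an integer root (rational root theorem: any rational root is an integer divisor of 60). Testing λ = 5:
  p(5) = 125 - 350 + 285 - 60 = 0  ✓
  Dividing out (λ - 5): p(λ) = (λ - 5)(λ² - 9λ + 12).
Step 3 — remaining eigenvalues from the quadratic λ² - 9λ + 12 = 0:
  Δ = 9² - 4·12 = 81 - 48 = 33,  λ = (9 ± √33)/2 = (9 ± 5.7446)/2 ≈ 7.3723 or 1.6277.
  Sorted: λ_1 = 7.3723,  λ_2 = 5,  λ_3 = 1.6277  (check: sum = 14 = tr ✓).

Step 4 — unit eigenvector for λ_1 ≈ 7.3723: v spans the null space of (Sigma - λ_1 I), whose rows are
  r_1 = (-2.3723, 0, 2),  r_2 = (0, -2.3723, 2),  r_3 = (2, 2, -3.3723).
  v is orthogonal to every row, so take v ∝ r_1 × r_2 = ((0)·(2) - (2)·(-2.3723), (2)·(0) - (-2.3723)·(2), (-2.3723)·(-2.3723) - (0)·(0)) ≈ (4.7446, 4.7446, 5.6277).
  Let u = (4.7446, 4.7446, 5.6277).
  ||u|| = √((4.7446)² + (4.7446)² + (5.6277)²) = √(76.693) ≈ 8.7575,  v_1 = u/||u|| ≈ (0.5418, 0.5418, 0.6426) (||v_1|| = 1).

λ_1 = 7.3723,  λ_2 = 5,  λ_3 = 1.6277;  v_1 ≈ (0.5418, 0.5418, 0.6426)


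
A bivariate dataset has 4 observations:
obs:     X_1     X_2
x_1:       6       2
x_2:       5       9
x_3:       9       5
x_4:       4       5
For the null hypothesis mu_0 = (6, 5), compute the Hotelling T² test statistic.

Step 1 — sample mean vector:
  mean(X_1) = (6 + 5 + 9 + 4) / 4 = 24/4 = 6
  mean(X_2) = (2 + 9 + 5 + 5) / 4 = 21/4 = 5.25
  x̄ = (6, 5.25),  deviation x̄ - mu_0 = (6, 5.25) - (6, 5) = (0, 0.25).

Step 2 — sample covariance matrix, S[i,j] = (1/(n-1)) · Σ_k (x_{k,i} - mean_i) · (x_{k,j} - mean_j), divisor n-1 = 3:
  S[X_1,X_1] = ((0)·(0) + (-1)·(-1) + (3)·(3) + (-2)·(-2)) / 3 = 14/3 = 4.6667
  S[X_1,X_2] = ((0)·(-3.25) + (-1)·(3.75) + (3)·(-0.25) + (-2)·(-0.25)) / 3 = -4/3 = -1.3333
  S[X_2,X_2] = ((-3.25)·(-3.25) + (3.75)·(3.75) + (-0.25)·(-0.25) + (-0.25)·(-0.25)) / 3 = 24.75/3 = 8.25
  S = [[4.6667, -1.3333],
 [-1.3333, 8.25]].

Step 3 — invert S. det(S) = 4.6667·8.25 - (-1.3333)² = 36.7222.
  S^{-1} = (1/det) · [[d, -b], [-b, a]] = [[0.2247, 0.0363],
 [0.0363, 0.1271]].

Step 4 — quadratic form (x̄ - mu_0)^T · S^{-1} · (x̄ - mu_0):
  S^{-1} · (x̄ - mu_0) = (0.0091, 0.0318),
  (x̄ - mu_0)^T · [...] = (0)·(0.0091) + (0.25)·(0.0318) = 0.0079.

Step 5 — scale by n: T² = 4 · 0.0079 = 0.0318.

T² ≈ 0.0318


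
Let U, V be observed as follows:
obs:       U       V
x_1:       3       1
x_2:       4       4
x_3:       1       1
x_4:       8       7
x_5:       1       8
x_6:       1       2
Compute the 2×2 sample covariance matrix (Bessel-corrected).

Step 1 — column means:
  mean(U) = (3 + 4 + 1 + 8 + 1 + 1) / 6 = 18/6 = 3
  mean(V) = (1 + 4 + 1 + 7 + 8 + 2) / 6 = 23/6 = 3.8333

Step 2 — sample covariance S[i,j] = (1/(n-1)) · Σ_k (x_{k,i} - mean_i) · (x_{k,j} - mean_j), with n-1 = 5.
  S[U,U] = ((0)·(0) + (1)·(1) + (-2)·(-2) + (5)·(5) + (-2)·(-2) + (-2)·(-2)) / 5 = 38/5 = 7.6
  S[U,V] = ((0)·(-2.8333) + (1)·(0.1667) + (-2)·(-2.8333) + (5)·(3.1667) + (-2)·(4.1667) + (-2)·(-1.8333)) / 5 = 17/5 = 3.4
  S[V,V] = ((-2.8333)·(-2.8333) + (0.1667)·(0.1667) + (-2.8333)·(-2.8333) + (3.1667)·(3.1667) + (4.1667)·(4.1667) + (-1.8333)·(-1.8333)) / 5 = 46.8333/5 = 9.3667

S is symmetric (S[j,i] = S[i,j]). Assembling:

S = [[7.6, 3.4],
 [3.4, 9.3667]]


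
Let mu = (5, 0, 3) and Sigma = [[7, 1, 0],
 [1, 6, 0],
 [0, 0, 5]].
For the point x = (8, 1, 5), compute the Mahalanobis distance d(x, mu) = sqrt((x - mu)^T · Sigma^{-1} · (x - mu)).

Step 1 — centre the observation: (x - mu) = (3, 1, 2).

Step 2 — invert Sigma (cofactor / det for 3×3, or solve directly):
  Sigma^{-1} = [[0.1463, -0.0244, 0],
 [-0.0244, 0.1707, 0],
 [0, 0, 0.2]].

Step 3 — form the quadratic (x - mu)^T · Sigma^{-1} · (x - mu):
  Sigma^{-1} · (x - mu) = (0.4146, 0.0976, 0.4).
  (x - mu)^T · [Sigma^{-1} · (x - mu)] = (3)·(0.4146) + (1)·(0.0976) + (2)·(0.4) = 2.1415.

Step 4 — take square root: d = √(2.1415) ≈ 1.4634.

d(x, mu) = √(2.1415) ≈ 1.4634


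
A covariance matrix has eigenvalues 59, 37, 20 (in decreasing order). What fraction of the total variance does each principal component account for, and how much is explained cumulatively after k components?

Step 1 — total variance = trace(Sigma) = Σ λ_i = 59 + 37 + 20 = 116.

Step 2 — fraction explained by component i = λ_i / Σ λ:
  PC1: 59/116 = 0.5086
  PC2: 37/116 = 0.319
  PC3: 20/116 = 0.1724

Step 3 — cumulative fraction after k components = (λ_1 + ... + λ_k) / Σ λ:
  k = 1: 59/116 = 0.5086
  k = 2: (59 + 37)/116 = 96/116 = 0.8276
  k = 3: (59 + 37 + 20)/116 = 116/116 = 1

Summary (fraction, with percent):

explained: PC1 0.5086 (50.86%), PC2 0.319 (31.9%), PC3 0.1724 (17.24%);  cumulative: 0.5086, 0.8276, 1


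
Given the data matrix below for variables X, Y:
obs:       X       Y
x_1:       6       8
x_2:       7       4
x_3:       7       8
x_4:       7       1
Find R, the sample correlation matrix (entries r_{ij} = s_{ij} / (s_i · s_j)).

Step 1 — column means:
  mean(X) = (6 + 7 + 7 + 7) / 4 = 27/4 = 6.75
  mean(Y) = (8 + 4 + 8 + 1) / 4 = 21/4 = 5.25

Step 2 — sample variances and covariances s[i,j] = (1/(n-1)) · Σ_k (x_{k,i} - mean_i) · (x_{k,j} - mean_j), with n-1 = 3:
  s[X,X] = ((-0.75)·(-0.75) + (0.25)·(0.25) + (0.25)·(0.25) + (0.25)·(0.25)) / 3 = 0.75/3 = 0.25
  s[X,Y] = ((-0.75)·(2.75) + (0.25)·(-1.25) + (0.25)·(2.75) + (0.25)·(-4.25)) / 3 = -2.75/3 = -0.9167
  s[Y,Y] = ((2.75)·(2.75) + (-1.25)·(-1.25) + (2.75)·(2.75) + (-4.25)·(-4.25)) / 3 = 34.75/3 = 11.5833
  Sample standard deviations s_i = √(s[i,i]):
  s(X) = √(0.25) = 0.5
  s(Y) = √(11.5833) = 3.4034

Step 3 — r_{ij} = s_{ij} / (s_i · s_j):
  r[X,X] = 1 (diagonal).
  r[X,Y] = -0.9167 / (0.5 · 3.4034) = -0.9167 / 1.7017 = -0.5387
  r[Y,Y] = 1 (diagonal).

R is symmetric with unit diagonal. Assembling:

R = [[1, -0.5387],
 [-0.5387, 1]]


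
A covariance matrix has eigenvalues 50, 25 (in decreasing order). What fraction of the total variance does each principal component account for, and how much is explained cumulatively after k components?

Step 1 — total variance = trace(Sigma) = Σ λ_i = 50 + 25 = 75.

Step 2 — fraction explained by component i = λ_i / Σ λ:
  PC1: 50/75 = 0.6667
  PC2: 25/75 = 0.3333

Step 3 — cumulative fraction after k components = (λ_1 + ... + λ_k) / Σ λ:
  k = 1: 50/75 = 0.6667
  k = 2: (50 + 25)/75 = 75/75 = 1

Summary (fraction, with percent):

explained: PC1 0.6667 (66.67%), PC2 0.3333 (33.33%);  cumulative: 0.6667, 1


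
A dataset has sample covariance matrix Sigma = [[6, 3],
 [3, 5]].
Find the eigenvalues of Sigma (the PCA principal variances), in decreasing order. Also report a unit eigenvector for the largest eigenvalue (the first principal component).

Step 1 — characteristic polynomial of 2×2 Sigma:
  det(Sigma - λI) = λ² - trace · λ + det = 0.
  trace = 6 + 5 = 11, det = 6·5 - (3)² = 21.
Step 2 — discriminant:
  Δ = trace² - 4·det = 121 - 84 = 37.
Step 3 — eigenvalues:
  λ = (trace ± √Δ)/2 = (11 ± 6.0828)/2,
  λ_1 = 8.5414,  λ_2 = 2.4586.

Step 4 — unit eigenvector for λ_1: solve (Sigma - λ_1 I)v = 0. First row:
  (6 - 8.5414)·v_x + (3)·v_y = 0, i.e. (-2.5414)·v_x + (3)·v_y = 0,
  so v ∝ (b, λ_1 - a) = (3, 2.5414) = u.
  ||u|| = √((3)² + (2.5414)²) = √(15.4586) ≈ 3.9317,
  v_1 = u/||u|| ≈ (0.763, 0.6464) (||v_1|| = 1).

λ_1 = 8.5414,  λ_2 = 2.4586;  v_1 ≈ (0.763, 0.6464)


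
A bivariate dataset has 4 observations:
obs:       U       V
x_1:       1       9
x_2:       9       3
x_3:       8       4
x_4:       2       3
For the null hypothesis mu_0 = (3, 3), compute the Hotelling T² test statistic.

Step 1 — sample mean vector:
  mean(U) = (1 + 9 + 8 + 2) / 4 = 20/4 = 5
  mean(V) = (9 + 3 + 4 + 3) / 4 = 19/4 = 4.75
  x̄ = (5, 4.75),  deviation x̄ - mu_0 = (5, 4.75) - (3, 3) = (2, 1.75).

Step 2 — sample covariance matrix, S[i,j] = (1/(n-1)) · Σ_k (x_{k,i} - mean_i) · (x_{k,j} - mean_j), divisor n-1 = 3:
  S[U,U] = ((-4)·(-4) + (4)·(4) + (3)·(3) + (-3)·(-3)) / 3 = 50/3 = 16.6667
  S[U,V] = ((-4)·(4.25) + (4)·(-1.75) + (3)·(-0.75) + (-3)·(-1.75)) / 3 = -21/3 = -7
  S[V,V] = ((4.25)·(4.25) + (-1.75)·(-1.75) + (-0.75)·(-0.75) + (-1.75)·(-1.75)) / 3 = 24.75/3 = 8.25
  S = [[16.6667, -7],
 [-7, 8.25]].

Step 3 — invert S. det(S) = 16.6667·8.25 - (-7)² = 88.5.
  S^{-1} = (1/det) · [[d, -b], [-b, a]] = [[0.0932, 0.0791],
 [0.0791, 0.1883]].

Step 4 — quadratic form (x̄ - mu_0)^T · S^{-1} · (x̄ - mu_0):
  S^{-1} · (x̄ - mu_0) = (0.3249, 0.4878),
  (x̄ - mu_0)^T · [...] = (2)·(0.3249) + (1.75)·(0.4878) = 1.5033.

Step 5 — scale by n: T² = 4 · 1.5033 = 6.0132.

T² ≈ 6.0132


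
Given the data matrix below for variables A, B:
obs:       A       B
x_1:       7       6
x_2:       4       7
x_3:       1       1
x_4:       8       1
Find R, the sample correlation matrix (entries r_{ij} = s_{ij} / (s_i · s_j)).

Step 1 — column means:
  mean(A) = (7 + 4 + 1 + 8) / 4 = 20/4 = 5
  mean(B) = (6 + 7 + 1 + 1) / 4 = 15/4 = 3.75

Step 2 — sample variances and covariances s[i,j] = (1/(n-1)) · Σ_k (x_{k,i} - mean_i) · (x_{k,j} - mean_j), with n-1 = 3:
  s[A,A] = ((2)·(2) + (-1)·(-1) + (-4)·(-4) + (3)·(3)) / 3 = 30/3 = 10
  s[A,B] = ((2)·(2.25) + (-1)·(3.25) + (-4)·(-2.75) + (3)·(-2.75)) / 3 = 4/3 = 1.3333
  s[B,B] = ((2.25)·(2.25) + (3.25)·(3.25) + (-2.75)·(-2.75) + (-2.75)·(-2.75)) / 3 = 30.75/3 = 10.25
  Sample standard deviations s_i = √(s[i,i]):
  s(A) = √(10) = 3.1623
  s(B) = √(10.25) = 3.2016

Step 3 — r_{ij} = s_{ij} / (s_i · s_j):
  r[A,A] = 1 (diagonal).
  r[A,B] = 1.3333 / (3.1623 · 3.2016) = 1.3333 / 10.1242 = 0.1317
  r[B,B] = 1 (diagonal).

R is symmetric with unit diagonal. Assembling:

R = [[1, 0.1317],
 [0.1317, 1]]


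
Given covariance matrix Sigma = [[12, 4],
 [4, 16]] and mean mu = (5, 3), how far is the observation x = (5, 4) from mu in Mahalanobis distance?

Step 1 — centre the observation: (x - mu) = (0, 1).

Step 2 — invert Sigma. det(Sigma) = 12·16 - (4)² = 176.
  Sigma^{-1} = (1/det) · [[d, -b], [-b, a]] = [[0.0909, -0.0227],
 [-0.0227, 0.0682]].

Step 3 — form the quadratic (x - mu)^T · Sigma^{-1} · (x - mu):
  Sigma^{-1} · (x - mu) = (-0.0227, 0.0682).
  (x - mu)^T · [Sigma^{-1} · (x - mu)] = (0)·(-0.0227) + (1)·(0.0682) = 0.0682.

Step 4 — take square root: d = √(0.0682) ≈ 0.2611.

d(x, mu) = √(0.0682) ≈ 0.2611


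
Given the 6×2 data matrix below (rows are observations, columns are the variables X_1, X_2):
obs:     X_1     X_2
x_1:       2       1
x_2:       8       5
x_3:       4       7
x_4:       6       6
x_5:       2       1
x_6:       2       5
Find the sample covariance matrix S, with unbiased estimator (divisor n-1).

Step 1 — column means:
  mean(X_1) = (2 + 8 + 4 + 6 + 2 + 2) / 6 = 24/6 = 4
  mean(X_2) = (1 + 5 + 7 + 6 + 1 + 5) / 6 = 25/6 = 4.1667

Step 2 — sample covariance S[i,j] = (1/(n-1)) · Σ_k (x_{k,i} - mean_i) · (x_{k,j} - mean_j), with n-1 = 5.
  S[X_1,X_1] = ((-2)·(-2) + (4)·(4) + (0)·(0) + (2)·(2) + (-2)·(-2) + (-2)·(-2)) / 5 = 32/5 = 6.4
  S[X_1,X_2] = ((-2)·(-3.1667) + (4)·(0.8333) + (0)·(2.8333) + (2)·(1.8333) + (-2)·(-3.1667) + (-2)·(0.8333)) / 5 = 18/5 = 3.6
  S[X_2,X_2] = ((-3.1667)·(-3.1667) + (0.8333)·(0.8333) + (2.8333)·(2.8333) + (1.8333)·(1.8333) + (-3.1667)·(-3.1667) + (0.8333)·(0.8333)) / 5 = 32.8333/5 = 6.5667

S is symmetric (S[j,i] = S[i,j]). Assembling:

S = [[6.4, 3.6],
 [3.6, 6.5667]]


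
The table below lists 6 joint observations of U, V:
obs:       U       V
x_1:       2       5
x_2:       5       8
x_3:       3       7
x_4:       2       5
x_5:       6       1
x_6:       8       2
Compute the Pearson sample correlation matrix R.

Step 1 — column means:
  mean(U) = (2 + 5 + 3 + 2 + 6 + 8) / 6 = 26/6 = 4.3333
  mean(V) = (5 + 8 + 7 + 5 + 1 + 2) / 6 = 28/6 = 4.6667

Step 2 — sample variances and covariances s[i,j] = (1/(n-1)) · Σ_k (x_{k,i} - mean_i) · (x_{k,j} - mean_j), with n-1 = 5:
  s[U,U] = ((-2.3333)·(-2.3333) + (0.6667)·(0.6667) + (-1.3333)·(-1.3333) + (-2.3333)·(-2.3333) + (1.6667)·(1.6667) + (3.6667)·(3.6667)) / 5 = 29.3333/5 = 5.8667
  s[U,V] = ((-2.3333)·(0.3333) + (0.6667)·(3.3333) + (-1.3333)·(2.3333) + (-2.3333)·(0.3333) + (1.6667)·(-3.6667) + (3.6667)·(-2.6667)) / 5 = -18.3333/5 = -3.6667
  s[V,V] = ((0.3333)·(0.3333) + (3.3333)·(3.3333) + (2.3333)·(2.3333) + (0.3333)·(0.3333) + (-3.6667)·(-3.6667) + (-2.6667)·(-2.6667)) / 5 = 37.3333/5 = 7.4667
  Sample standard deviations s_i = √(s[i,i]):
  s(U) = √(5.8667) = 2.4221
  s(V) = √(7.4667) = 2.7325

Step 3 — r_{ij} = s_{ij} / (s_i · s_j):
  r[U,U] = 1 (diagonal).
  r[U,V] = -3.6667 / (2.4221 · 2.7325) = -3.6667 / 6.6185 = -0.554
  r[V,V] = 1 (diagonal).

R is symmetric with unit diagonal. Assembling:

R = [[1, -0.554],
 [-0.554, 1]]


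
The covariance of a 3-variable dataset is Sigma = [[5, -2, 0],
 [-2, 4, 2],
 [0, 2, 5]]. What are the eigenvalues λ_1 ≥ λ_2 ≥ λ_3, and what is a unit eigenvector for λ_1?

Step 1 — characteristic polynomial p(λ) = det(λI - Sigma) = λ³ - tr·λ² + c_1·λ - det, where tr = trace, c_1 = sum of the principal 2×2 minors, det = det(Sigma):
  tr = 5 + 4 + 5 = 14,
  c_1 = (5·4 - (-2)²) + (5·5 - (0)²) + (4·5 - (2)²) = 16 + 25 + 16 = 57,
  det = 5·(4·5 - (2)²) - (-2)·((-2)·5 - (2)·(0)) + (0)·((-2)·(2) - 4·(0)) = 5·(16) - (-2)·(-10) + (0)·(-4) = 60.
  So p(λ) = λ³ - 14λ² + 57λ - 60.
Step 2 — look for an integer root (rational root theorem: any rational root is an integer divisor of 60). Testing λ = 5:
  p(5) = 125 - 350 + 285 - 60 = 0  ✓
  Dividing out (λ - 5): p(λ) = (λ - 5)(λ² - 9λ + 12).
Step 3 — remaining eigenvalues from the quadratic λ² - 9λ + 12 = 0:
  Δ = 9² - 4·12 = 81 - 48 = 33,  λ = (9 ± √33)/2 = (9 ± 5.7446)/2 ≈ 7.3723 or 1.6277.
  Sorted: λ_1 = 7.3723,  λ_2 = 5,  λ_3 = 1.6277  (check: sum = 14 = tr ✓).

Step 4 — unit eigenvector for λ_1 ≈ 7.3723: v spans the null space of (Sigma - λ_1 I), whose rows are
  r_1 = (-2.3723, -2, 0),  r_2 = (-2, -3.3723, 2),  r_3 = (0, 2, -2.3723).
  v is orthogonal to every row, so take v ∝ r_1 × r_2 = ((-2)·(2) - (0)·(-3.3723), (0)·(-2) - (-2.3723)·(2), (-2.3723)·(-3.3723) - (-2)·(-2)) ≈ (-4, 4.7446, 4).
  Rescale (multiply by -1 so the first nonzero entry is positive): u = (4, -4.7446, -4).
  ||u|| = √((4)² + (-4.7446)² + (-4)²) = √(54.5109) ≈ 7.3831,  v_1 = u/||u|| ≈ (0.5418, -0.6426, -0.5418) (||v_1|| = 1).

λ_1 = 7.3723,  λ_2 = 5,  λ_3 = 1.6277;  v_1 ≈ (0.5418, -0.6426, -0.5418)


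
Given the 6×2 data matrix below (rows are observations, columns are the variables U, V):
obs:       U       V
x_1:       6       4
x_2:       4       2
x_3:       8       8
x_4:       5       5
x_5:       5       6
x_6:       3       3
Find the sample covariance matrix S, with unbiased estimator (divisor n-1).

Step 1 — column means:
  mean(U) = (6 + 4 + 8 + 5 + 5 + 3) / 6 = 31/6 = 5.1667
  mean(V) = (4 + 2 + 8 + 5 + 6 + 3) / 6 = 28/6 = 4.6667

Step 2 — sample covariance S[i,j] = (1/(n-1)) · Σ_k (x_{k,i} - mean_i) · (x_{k,j} - mean_j), with n-1 = 5.
  S[U,U] = ((0.8333)·(0.8333) + (-1.1667)·(-1.1667) + (2.8333)·(2.8333) + (-0.1667)·(-0.1667) + (-0.1667)·(-0.1667) + (-2.1667)·(-2.1667)) / 5 = 14.8333/5 = 2.9667
  S[U,V] = ((0.8333)·(-0.6667) + (-1.1667)·(-2.6667) + (2.8333)·(3.3333) + (-0.1667)·(0.3333) + (-0.1667)·(1.3333) + (-2.1667)·(-1.6667)) / 5 = 15.3333/5 = 3.0667
  S[V,V] = ((-0.6667)·(-0.6667) + (-2.6667)·(-2.6667) + (3.3333)·(3.3333) + (0.3333)·(0.3333) + (1.3333)·(1.3333) + (-1.6667)·(-1.6667)) / 5 = 23.3333/5 = 4.6667

S is symmetric (S[j,i] = S[i,j]). Assembling:

S = [[2.9667, 3.0667],
 [3.0667, 4.6667]]


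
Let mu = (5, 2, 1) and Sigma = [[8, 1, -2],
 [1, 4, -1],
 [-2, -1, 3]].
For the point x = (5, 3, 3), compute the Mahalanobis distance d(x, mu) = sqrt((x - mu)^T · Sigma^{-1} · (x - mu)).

Step 1 — centre the observation: (x - mu) = (0, 1, 2).

Step 2 — invert Sigma (cofactor / det for 3×3, or solve directly):
  Sigma^{-1} = [[0.1507, -0.0137, 0.0959],
 [-0.0137, 0.274, 0.0822],
 [0.0959, 0.0822, 0.4247]].

Step 3 — form the quadratic (x - mu)^T · Sigma^{-1} · (x - mu):
  Sigma^{-1} · (x - mu) = (0.1781, 0.4384, 0.9315).
  (x - mu)^T · [Sigma^{-1} · (x - mu)] = (0)·(0.1781) + (1)·(0.4384) + (2)·(0.9315) = 2.3014.

Step 4 — take square root: d = √(2.3014) ≈ 1.517.

d(x, mu) = √(2.3014) ≈ 1.517


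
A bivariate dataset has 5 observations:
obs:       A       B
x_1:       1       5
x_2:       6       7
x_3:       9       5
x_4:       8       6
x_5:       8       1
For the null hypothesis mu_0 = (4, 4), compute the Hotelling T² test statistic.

Step 1 — sample mean vector:
  mean(A) = (1 + 6 + 9 + 8 + 8) / 5 = 32/5 = 6.4
  mean(B) = (5 + 7 + 5 + 6 + 1) / 5 = 24/5 = 4.8
  x̄ = (6.4, 4.8),  deviation x̄ - mu_0 = (6.4, 4.8) - (4, 4) = (2.4, 0.8).

Step 2 — sample covariance matrix, S[i,j] = (1/(n-1)) · Σ_k (x_{k,i} - mean_i) · (x_{k,j} - mean_j), divisor n-1 = 4:
  S[A,A] = ((-5.4)·(-5.4) + (-0.4)·(-0.4) + (2.6)·(2.6) + (1.6)·(1.6) + (1.6)·(1.6)) / 4 = 41.2/4 = 10.3
  S[A,B] = ((-5.4)·(0.2) + (-0.4)·(2.2) + (2.6)·(0.2) + (1.6)·(1.2) + (1.6)·(-3.8)) / 4 = -5.6/4 = -1.4
  S[B,B] = ((0.2)·(0.2) + (2.2)·(2.2) + (0.2)·(0.2) + (1.2)·(1.2) + (-3.8)·(-3.8)) / 4 = 20.8/4 = 5.2
  S = [[10.3, -1.4],
 [-1.4, 5.2]].

Step 3 — invert S. det(S) = 10.3·5.2 - (-1.4)² = 51.6.
  S^{-1} = (1/det) · [[d, -b], [-b, a]] = [[0.1008, 0.0271],
 [0.0271, 0.1996]].

Step 4 — quadratic form (x̄ - mu_0)^T · S^{-1} · (x̄ - mu_0):
  S^{-1} · (x̄ - mu_0) = (0.2636, 0.2248),
  (x̄ - mu_0)^T · [...] = (2.4)·(0.2636) + (0.8)·(0.2248) = 0.8124.

Step 5 — scale by n: T² = 5 · 0.8124 = 4.062.

T² ≈ 4.062


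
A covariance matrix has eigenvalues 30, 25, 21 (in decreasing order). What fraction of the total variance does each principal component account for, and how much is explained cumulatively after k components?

Step 1 — total variance = trace(Sigma) = Σ λ_i = 30 + 25 + 21 = 76.

Step 2 — fraction explained by component i = λ_i / Σ λ:
  PC1: 30/76 = 0.3947
  PC2: 25/76 = 0.3289
  PC3: 21/76 = 0.2763

Step 3 — cumulative fraction after k components = (λ_1 + ... + λ_k) / Σ λ:
  k = 1: 30/76 = 0.3947
  k = 2: (30 + 25)/76 = 55/76 = 0.7237
  k = 3: (30 + 25 + 21)/76 = 76/76 = 1

Summary (fraction, with percent):

explained: PC1 0.3947 (39.47%), PC2 0.3289 (32.89%), PC3 0.2763 (27.63%);  cumulative: 0.3947, 0.7237, 1


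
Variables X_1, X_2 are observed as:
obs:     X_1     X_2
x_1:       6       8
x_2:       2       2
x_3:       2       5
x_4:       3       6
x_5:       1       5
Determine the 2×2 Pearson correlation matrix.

Step 1 — column means:
  mean(X_1) = (6 + 2 + 2 + 3 + 1) / 5 = 14/5 = 2.8
  mean(X_2) = (8 + 2 + 5 + 6 + 5) / 5 = 26/5 = 5.2

Step 2 — sample variances and covariances s[i,j] = (1/(n-1)) · Σ_k (x_{k,i} - mean_i) · (x_{k,j} - mean_j), with n-1 = 4:
  s[X_1,X_1] = ((3.2)·(3.2) + (-0.8)·(-0.8) + (-0.8)·(-0.8) + (0.2)·(0.2) + (-1.8)·(-1.8)) / 4 = 14.8/4 = 3.7
  s[X_1,X_2] = ((3.2)·(2.8) + (-0.8)·(-3.2) + (-0.8)·(-0.2) + (0.2)·(0.8) + (-1.8)·(-0.2)) / 4 = 12.2/4 = 3.05
  s[X_2,X_2] = ((2.8)·(2.8) + (-3.2)·(-3.2) + (-0.2)·(-0.2) + (0.8)·(0.8) + (-0.2)·(-0.2)) / 4 = 18.8/4 = 4.7
  Sample standard deviations s_i = √(s[i,i]):
  s(X_1) = √(3.7) = 1.9235
  s(X_2) = √(4.7) = 2.1679

Step 3 — r_{ij} = s_{ij} / (s_i · s_j):
  r[X_1,X_1] = 1 (diagonal).
  r[X_1,X_2] = 3.05 / (1.9235 · 2.1679) = 3.05 / 4.1701 = 0.7314
  r[X_2,X_2] = 1 (diagonal).

R is symmetric with unit diagonal. Assembling:

R = [[1, 0.7314],
 [0.7314, 1]]


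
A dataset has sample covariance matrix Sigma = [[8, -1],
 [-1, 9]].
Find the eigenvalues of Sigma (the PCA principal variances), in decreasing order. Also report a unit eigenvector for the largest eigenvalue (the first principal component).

Step 1 — characteristic polynomial of 2×2 Sigma:
  det(Sigma - λI) = λ² - trace · λ + det = 0.
  trace = 8 + 9 = 17, det = 8·9 - (-1)² = 71.
Step 2 — discriminant:
  Δ = trace² - 4·det = 289 - 284 = 5.
Step 3 — eigenvalues:
  λ = (trace ± √Δ)/2 = (17 ± 2.2361)/2,
  λ_1 = 9.618,  λ_2 = 7.382.

Step 4 — unit eigenvector for λ_1: solve (Sigma - λ_1 I)v = 0. First row:
  (8 - 9.618)·v_x + (-1)·v_y = 0, i.e. (-1.618)·v_x + (-1)·v_y = 0,
  so v ∝ (b, λ_1 - a) = (-1, 1.618); multiply by -1 so the first entry is positive: u = (1, -1.618).
  ||u|| = √((1)² + (-1.618)²) = √(3.618) ≈ 1.9021,
  v_1 = u/||u|| ≈ (0.5257, -0.8507) (||v_1|| = 1).

λ_1 = 9.618,  λ_2 = 7.382;  v_1 ≈ (0.5257, -0.8507)


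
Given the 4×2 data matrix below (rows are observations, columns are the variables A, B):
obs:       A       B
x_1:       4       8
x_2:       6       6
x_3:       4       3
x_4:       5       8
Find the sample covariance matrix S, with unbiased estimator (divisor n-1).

Step 1 — column means:
  mean(A) = (4 + 6 + 4 + 5) / 4 = 19/4 = 4.75
  mean(B) = (8 + 6 + 3 + 8) / 4 = 25/4 = 6.25

Step 2 — sample covariance S[i,j] = (1/(n-1)) · Σ_k (x_{k,i} - mean_i) · (x_{k,j} - mean_j), with n-1 = 3.
  S[A,A] = ((-0.75)·(-0.75) + (1.25)·(1.25) + (-0.75)·(-0.75) + (0.25)·(0.25)) / 3 = 2.75/3 = 0.9167
  S[A,B] = ((-0.75)·(1.75) + (1.25)·(-0.25) + (-0.75)·(-3.25) + (0.25)·(1.75)) / 3 = 1.25/3 = 0.4167
  S[B,B] = ((1.75)·(1.75) + (-0.25)·(-0.25) + (-3.25)·(-3.25) + (1.75)·(1.75)) / 3 = 16.75/3 = 5.5833

S is symmetric (S[j,i] = S[i,j]). Assembling:

S = [[0.9167, 0.4167],
 [0.4167, 5.5833]]


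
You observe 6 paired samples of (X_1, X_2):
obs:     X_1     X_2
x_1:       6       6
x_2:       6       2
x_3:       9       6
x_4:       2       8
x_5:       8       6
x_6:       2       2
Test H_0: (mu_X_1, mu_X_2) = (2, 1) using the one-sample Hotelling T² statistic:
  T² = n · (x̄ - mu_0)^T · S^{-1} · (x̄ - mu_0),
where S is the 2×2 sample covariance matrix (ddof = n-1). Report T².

Step 1 — sample mean vector:
  mean(X_1) = (6 + 6 + 9 + 2 + 8 + 2) / 6 = 33/6 = 5.5
  mean(X_2) = (6 + 2 + 6 + 8 + 6 + 2) / 6 = 30/6 = 5
  x̄ = (5.5, 5),  deviation x̄ - mu_0 = (5.5, 5) - (2, 1) = (3.5, 4).

Step 2 — sample covariance matrix, S[i,j] = (1/(n-1)) · Σ_k (x_{k,i} - mean_i) · (x_{k,j} - mean_j), divisor n-1 = 5:
  S[X_1,X_1] = ((0.5)·(0.5) + (0.5)·(0.5) + (3.5)·(3.5) + (-3.5)·(-3.5) + (2.5)·(2.5) + (-3.5)·(-3.5)) / 5 = 43.5/5 = 8.7
  S[X_1,X_2] = ((0.5)·(1) + (0.5)·(-3) + (3.5)·(1) + (-3.5)·(3) + (2.5)·(1) + (-3.5)·(-3)) / 5 = 5/5 = 1
  S[X_2,X_2] = ((1)·(1) + (-3)·(-3) + (1)·(1) + (3)·(3) + (1)·(1) + (-3)·(-3)) / 5 = 30/5 = 6
  S = [[8.7, 1],
 [1, 6]].

Step 3 — invert S. det(S) = 8.7·6 - (1)² = 51.2.
  S^{-1} = (1/det) · [[d, -b], [-b, a]] = [[0.1172, -0.0195],
 [-0.0195, 0.1699]].

Step 4 — quadratic form (x̄ - mu_0)^T · S^{-1} · (x̄ - mu_0):
  S^{-1} · (x̄ - mu_0) = (0.332, 0.6113),
  (x̄ - mu_0)^T · [...] = (3.5)·(0.332) + (4)·(0.6113) = 3.6074.

Step 5 — scale by n: T² = 6 · 3.6074 = 21.6445.

T² ≈ 21.6445


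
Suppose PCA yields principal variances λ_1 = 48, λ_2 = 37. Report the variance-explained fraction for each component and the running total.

Step 1 — total variance = trace(Sigma) = Σ λ_i = 48 + 37 = 85.

Step 2 — fraction explained by component i = λ_i / Σ λ:
  PC1: 48/85 = 0.5647
  PC2: 37/85 = 0.4353

Step 3 — cumulative fraction after k components = (λ_1 + ... + λ_k) / Σ λ:
  k = 1: 48/85 = 0.5647
  k = 2: (48 + 37)/85 = 85/85 = 1

Summary (fraction, with percent):

explained: PC1 0.5647 (56.47%), PC2 0.4353 (43.53%);  cumulative: 0.5647, 1


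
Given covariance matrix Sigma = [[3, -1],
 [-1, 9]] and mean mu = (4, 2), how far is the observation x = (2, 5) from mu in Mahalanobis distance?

Step 1 — centre the observation: (x - mu) = (-2, 3).

Step 2 — invert Sigma. det(Sigma) = 3·9 - (-1)² = 26.
  Sigma^{-1} = (1/det) · [[d, -b], [-b, a]] = [[0.3462, 0.0385],
 [0.0385, 0.1154]].

Step 3 — form the quadratic (x - mu)^T · Sigma^{-1} · (x - mu):
  Sigma^{-1} · (x - mu) = (-0.5769, 0.2692).
  (x - mu)^T · [Sigma^{-1} · (x - mu)] = (-2)·(-0.5769) + (3)·(0.2692) = 1.9615.

Step 4 — take square root: d = √(1.9615) ≈ 1.4005.

d(x, mu) = √(1.9615) ≈ 1.4005


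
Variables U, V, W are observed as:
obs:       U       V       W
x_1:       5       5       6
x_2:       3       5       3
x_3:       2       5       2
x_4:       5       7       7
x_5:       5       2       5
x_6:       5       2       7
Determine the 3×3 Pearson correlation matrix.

Step 1 — column means:
  mean(U) = (5 + 3 + 2 + 5 + 5 + 5) / 6 = 25/6 = 4.1667
  mean(V) = (5 + 5 + 5 + 7 + 2 + 2) / 6 = 26/6 = 4.3333
  mean(W) = (6 + 3 + 2 + 7 + 5 + 7) / 6 = 30/6 = 5

Step 2 — sample variances and covariances s[i,j] = (1/(n-1)) · Σ_k (x_{k,i} - mean_i) · (x_{k,j} - mean_j), with n-1 = 5:
  s[U,U] = ((0.8333)·(0.8333) + (-1.1667)·(-1.1667) + (-2.1667)·(-2.1667) + (0.8333)·(0.8333) + (0.8333)·(0.8333) + (0.8333)·(0.8333)) / 5 = 8.8333/5 = 1.7667
  s[U,V] = ((0.8333)·(0.6667) + (-1.1667)·(0.6667) + (-2.1667)·(0.6667) + (0.8333)·(2.6667) + (0.8333)·(-2.3333) + (0.8333)·(-2.3333)) / 5 = -3.3333/5 = -0.6667
  s[U,W] = ((0.8333)·(1) + (-1.1667)·(-2) + (-2.1667)·(-3) + (0.8333)·(2) + (0.8333)·(0) + (0.8333)·(2)) / 5 = 13/5 = 2.6
  s[V,V] = ((0.6667)·(0.6667) + (0.6667)·(0.6667) + (0.6667)·(0.6667) + (2.6667)·(2.6667) + (-2.3333)·(-2.3333) + (-2.3333)·(-2.3333)) / 5 = 19.3333/5 = 3.8667
  s[V,W] = ((0.6667)·(1) + (0.6667)·(-2) + (0.6667)·(-3) + (2.6667)·(2) + (-2.3333)·(0) + (-2.3333)·(2)) / 5 = -2/5 = -0.4
  s[W,W] = ((1)·(1) + (-2)·(-2) + (-3)·(-3) + (2)·(2) + (0)·(0) + (2)·(2)) / 5 = 22/5 = 4.4
  Sample standard deviations s_i = √(s[i,i]):
  s(U) = √(1.7667) = 1.3292
  s(V) = √(3.8667) = 1.9664
  s(W) = √(4.4) = 2.0976

Step 3 — r_{ij} = s_{ij} / (s_i · s_j):
  r[U,U] = 1 (diagonal).
  r[U,V] = -0.6667 / (1.3292 · 1.9664) = -0.6667 / 2.6136 = -0.2551
  r[U,W] = 2.6 / (1.3292 · 2.0976) = 2.6 / 2.7881 = 0.9325
  r[V,V] = 1 (diagonal).
  r[V,W] = -0.4 / (1.9664 · 2.0976) = -0.4 / 4.1247 = -0.097
  r[W,W] = 1 (diagonal).

R is symmetric with unit diagonal. Assembling:

R = [[1, -0.2551, 0.9325],
 [-0.2551, 1, -0.097],
 [0.9325, -0.097, 1]]


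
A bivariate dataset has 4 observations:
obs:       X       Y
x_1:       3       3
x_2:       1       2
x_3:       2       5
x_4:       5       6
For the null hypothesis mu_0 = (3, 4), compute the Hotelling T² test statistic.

Step 1 — sample mean vector:
  mean(X) = (3 + 1 + 2 + 5) / 4 = 11/4 = 2.75
  mean(Y) = (3 + 2 + 5 + 6) / 4 = 16/4 = 4
  x̄ = (2.75, 4),  deviation x̄ - mu_0 = (2.75, 4) - (3, 4) = (-0.25, 0).

Step 2 — sample covariance matrix, S[i,j] = (1/(n-1)) · Σ_k (x_{k,i} - mean_i) · (x_{k,j} - mean_j), divisor n-1 = 3:
  S[X,X] = ((0.25)·(0.25) + (-1.75)·(-1.75) + (-0.75)·(-0.75) + (2.25)·(2.25)) / 3 = 8.75/3 = 2.9167
  S[X,Y] = ((0.25)·(-1) + (-1.75)·(-2) + (-0.75)·(1) + (2.25)·(2)) / 3 = 7/3 = 2.3333
  S[Y,Y] = ((-1)·(-1) + (-2)·(-2) + (1)·(1) + (2)·(2)) / 3 = 10/3 = 3.3333
  S = [[2.9167, 2.3333],
 [2.3333, 3.3333]].

Step 3 — invert S. det(S) = 2.9167·3.3333 - (2.3333)² = 4.2778.
  S^{-1} = (1/det) · [[d, -b], [-b, a]] = [[0.7792, -0.5455],
 [-0.5455, 0.6818]].

Step 4 — quadratic form (x̄ - mu_0)^T · S^{-1} · (x̄ - mu_0):
  S^{-1} · (x̄ - mu_0) = (-0.1948, 0.1364),
  (x̄ - mu_0)^T · [...] = (-0.25)·(-0.1948) + (0)·(0.1364) = 0.0487.

Step 5 — scale by n: T² = 4 · 0.0487 = 0.1948.

T² ≈ 0.1948


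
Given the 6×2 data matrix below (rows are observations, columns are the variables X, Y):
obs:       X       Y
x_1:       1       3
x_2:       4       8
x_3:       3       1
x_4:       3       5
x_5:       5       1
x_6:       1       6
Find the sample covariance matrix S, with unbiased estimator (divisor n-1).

Step 1 — column means:
  mean(X) = (1 + 4 + 3 + 3 + 5 + 1) / 6 = 17/6 = 2.8333
  mean(Y) = (3 + 8 + 1 + 5 + 1 + 6) / 6 = 24/6 = 4

Step 2 — sample covariance S[i,j] = (1/(n-1)) · Σ_k (x_{k,i} - mean_i) · (x_{k,j} - mean_j), with n-1 = 5.
  S[X,X] = ((-1.8333)·(-1.8333) + (1.1667)·(1.1667) + (0.1667)·(0.1667) + (0.1667)·(0.1667) + (2.1667)·(2.1667) + (-1.8333)·(-1.8333)) / 5 = 12.8333/5 = 2.5667
  S[X,Y] = ((-1.8333)·(-1) + (1.1667)·(4) + (0.1667)·(-3) + (0.1667)·(1) + (2.1667)·(-3) + (-1.8333)·(2)) / 5 = -4/5 = -0.8
  S[Y,Y] = ((-1)·(-1) + (4)·(4) + (-3)·(-3) + (1)·(1) + (-3)·(-3) + (2)·(2)) / 5 = 40/5 = 8

S is symmetric (S[j,i] = S[i,j]). Assembling:

S = [[2.5667, -0.8],
 [-0.8, 8]]


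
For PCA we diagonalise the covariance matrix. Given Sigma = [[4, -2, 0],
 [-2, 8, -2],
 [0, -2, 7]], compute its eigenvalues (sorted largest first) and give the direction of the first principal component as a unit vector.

Step 1 — characteristic polynomial p(λ) = det(λI - Sigma) = λ³ - tr·λ² + c_1·λ - det, where tr = trace, c_1 = sum of the principal 2×2 minors, det = det(Sigma):
  tr = 4 + 8 + 7 = 19,
  c_1 = (4·8 - (-2)²) + (4·7 - (0)²) + (8·7 - (-2)²) = 28 + 28 + 52 = 108,
  det = 4·(8·7 - (-2)²) - (-2)·((-2)·7 - (-2)·(0)) + (0)·((-2)·(-2) - 8·(0)) = 4·(52) - (-2)·(-14) + (0)·(4) = 180.
  So p(λ) = λ³ - 19λ² + 108λ - 180.
Step 2 — look for an integer root (rational root theorem: any rational root is an integer divisor of 180). Testing λ = 3:
  p(3) = 27 - 171 + 324 - 180 = 0  ✓
  Dividing out (λ - 3): p(λ) = (λ - 3)(λ² - 16λ + 60).
Step 3 — remaining eigenvalues from the quadratic λ² - 16λ + 60 = 0:
  Δ = 16² - 4·60 = 256 - 240 = 16,  λ = (16 ± √16)/2 = (16 ± 4)/2 = 10 or 6.
  Sorted: λ_1 = 10,  λ_2 = 6,  λ_3 = 3  (check: sum = 19 = tr ✓).

Step 4 — unit eigenvector for λ_1 = 10: v spans the null space of (Sigma - λ_1 I), whose rows are
  r_1 = (-6, -2, 0),  r_2 = (-2, -2, -2),  r_3 = (0, -2, -3).
  v is orthogonal to every row, so take v ∝ r_1 × r_2 = ((-2)·(-2) - (0)·(-2), (0)·(-2) - (-6)·(-2), (-6)·(-2) - (-2)·(-2)) = (4, -12, 8).
  Rescale (divide by 4): u = (1, -3, 2).
  ||u|| = √((1)² + (-3)² + (2)²) = √(14) ≈ 3.7417,  v_1 = u/||u|| ≈ (0.2673, -0.8018, 0.5345) (||v_1|| = 1).

λ_1 = 10,  λ_2 = 6,  λ_3 = 3;  v_1 ≈ (0.2673, -0.8018, 0.5345)


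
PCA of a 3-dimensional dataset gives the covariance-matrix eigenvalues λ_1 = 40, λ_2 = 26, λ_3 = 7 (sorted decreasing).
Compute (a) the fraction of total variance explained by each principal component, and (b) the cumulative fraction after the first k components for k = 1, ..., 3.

Step 1 — total variance = trace(Sigma) = Σ λ_i = 40 + 26 + 7 = 73.

Step 2 — fraction explained by component i = λ_i / Σ λ:
  PC1: 40/73 = 0.5479
  PC2: 26/73 = 0.3562
  PC3: 7/73 = 0.0959

Step 3 — cumulative fraction after k components = (λ_1 + ... + λ_k) / Σ λ:
  k = 1: 40/73 = 0.5479
  k = 2: (40 + 26)/73 = 66/73 = 0.9041
  k = 3: (40 + 26 + 7)/73 = 73/73 = 1

Summary (fraction, with percent):

explained: PC1 0.5479 (54.79%), PC2 0.3562 (35.62%), PC3 0.0959 (9.59%);  cumulative: 0.5479, 0.9041, 1


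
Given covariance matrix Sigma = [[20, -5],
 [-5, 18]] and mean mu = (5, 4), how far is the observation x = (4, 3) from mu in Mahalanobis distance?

Step 1 — centre the observation: (x - mu) = (-1, -1).

Step 2 — invert Sigma. det(Sigma) = 20·18 - (-5)² = 335.
  Sigma^{-1} = (1/det) · [[d, -b], [-b, a]] = [[0.0537, 0.0149],
 [0.0149, 0.0597]].

Step 3 — form the quadratic (x - mu)^T · Sigma^{-1} · (x - mu):
  Sigma^{-1} · (x - mu) = (-0.0687, -0.0746).
  (x - mu)^T · [Sigma^{-1} · (x - mu)] = (-1)·(-0.0687) + (-1)·(-0.0746) = 0.1433.

Step 4 — take square root: d = √(0.1433) ≈ 0.3785.

d(x, mu) = √(0.1433) ≈ 0.3785


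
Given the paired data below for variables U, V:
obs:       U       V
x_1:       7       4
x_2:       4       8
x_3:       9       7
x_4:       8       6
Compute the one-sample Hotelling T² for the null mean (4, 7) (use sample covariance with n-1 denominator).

Step 1 — sample mean vector:
  mean(U) = (7 + 4 + 9 + 8) / 4 = 28/4 = 7
  mean(V) = (4 + 8 + 7 + 6) / 4 = 25/4 = 6.25
  x̄ = (7, 6.25),  deviation x̄ - mu_0 = (7, 6.25) - (4, 7) = (3, -0.75).

Step 2 — sample covariance matrix, S[i,j] = (1/(n-1)) · Σ_k (x_{k,i} - mean_i) · (x_{k,j} - mean_j), divisor n-1 = 3:
  S[U,U] = ((0)·(0) + (-3)·(-3) + (2)·(2) + (1)·(1)) / 3 = 14/3 = 4.6667
  S[U,V] = ((0)·(-2.25) + (-3)·(1.75) + (2)·(0.75) + (1)·(-0.25)) / 3 = -4/3 = -1.3333
  S[V,V] = ((-2.25)·(-2.25) + (1.75)·(1.75) + (0.75)·(0.75) + (-0.25)·(-0.25)) / 3 = 8.75/3 = 2.9167
  S = [[4.6667, -1.3333],
 [-1.3333, 2.9167]].

Step 3 — invert S. det(S) = 4.6667·2.9167 - (-1.3333)² = 11.8333.
  S^{-1} = (1/det) · [[d, -b], [-b, a]] = [[0.2465, 0.1127],
 [0.1127, 0.3944]].

Step 4 — quadratic form (x̄ - mu_0)^T · S^{-1} · (x̄ - mu_0):
  S^{-1} · (x̄ - mu_0) = (0.6549, 0.0423),
  (x̄ - mu_0)^T · [...] = (3)·(0.6549) + (-0.75)·(0.0423) = 1.9331.

Step 5 — scale by n: T² = 4 · 1.9331 = 7.7324.

T² ≈ 7.7324


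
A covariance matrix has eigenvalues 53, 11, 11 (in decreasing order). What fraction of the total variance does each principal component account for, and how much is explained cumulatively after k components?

Step 1 — total variance = trace(Sigma) = Σ λ_i = 53 + 11 + 11 = 75.

Step 2 — fraction explained by component i = λ_i / Σ λ:
  PC1: 53/75 = 0.7067
  PC2: 11/75 = 0.1467
  PC3: 11/75 = 0.1467

Step 3 — cumulative fraction after k components = (λ_1 + ... + λ_k) / Σ λ:
  k = 1: 53/75 = 0.7067
  k = 2: (53 + 11)/75 = 64/75 = 0.8533
  k = 3: (53 + 11 + 11)/75 = 75/75 = 1

Summary (fraction, with percent):

explained: PC1 0.7067 (70.67%), PC2 0.1467 (14.67%), PC3 0.1467 (14.67%);  cumulative: 0.7067, 0.8533, 1


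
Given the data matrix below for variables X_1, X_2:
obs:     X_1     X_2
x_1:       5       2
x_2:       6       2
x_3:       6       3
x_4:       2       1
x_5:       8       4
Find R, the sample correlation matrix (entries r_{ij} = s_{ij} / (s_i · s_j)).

Step 1 — column means:
  mean(X_1) = (5 + 6 + 6 + 2 + 8) / 5 = 27/5 = 5.4
  mean(X_2) = (2 + 2 + 3 + 1 + 4) / 5 = 12/5 = 2.4

Step 2 — sample variances and covariances s[i,j] = (1/(n-1)) · Σ_k (x_{k,i} - mean_i) · (x_{k,j} - mean_j), with n-1 = 4:
  s[X_1,X_1] = ((-0.4)·(-0.4) + (0.6)·(0.6) + (0.6)·(0.6) + (-3.4)·(-3.4) + (2.6)·(2.6)) / 4 = 19.2/4 = 4.8
  s[X_1,X_2] = ((-0.4)·(-0.4) + (0.6)·(-0.4) + (0.6)·(0.6) + (-3.4)·(-1.4) + (2.6)·(1.6)) / 4 = 9.2/4 = 2.3
  s[X_2,X_2] = ((-0.4)·(-0.4) + (-0.4)·(-0.4) + (0.6)·(0.6) + (-1.4)·(-1.4) + (1.6)·(1.6)) / 4 = 5.2/4 = 1.3
  Sample standard deviations s_i = √(s[i,i]):
  s(X_1) = √(4.8) = 2.1909
  s(X_2) = √(1.3) = 1.1402

Step 3 — r_{ij} = s_{ij} / (s_i · s_j):
  r[X_1,X_1] = 1 (diagonal).
  r[X_1,X_2] = 2.3 / (2.1909 · 1.1402) = 2.3 / 2.498 = 0.9207
  r[X_2,X_2] = 1 (diagonal).

R is symmetric with unit diagonal. Assembling:

R = [[1, 0.9207],
 [0.9207, 1]]


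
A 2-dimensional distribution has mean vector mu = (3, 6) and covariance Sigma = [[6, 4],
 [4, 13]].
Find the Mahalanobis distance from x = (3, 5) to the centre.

Step 1 — centre the observation: (x - mu) = (0, -1).

Step 2 — invert Sigma. det(Sigma) = 6·13 - (4)² = 62.
  Sigma^{-1} = (1/det) · [[d, -b], [-b, a]] = [[0.2097, -0.0645],
 [-0.0645, 0.0968]].

Step 3 — form the quadratic (x - mu)^T · Sigma^{-1} · (x - mu):
  Sigma^{-1} · (x - mu) = (0.0645, -0.0968).
  (x - mu)^T · [Sigma^{-1} · (x - mu)] = (0)·(0.0645) + (-1)·(-0.0968) = 0.0968.

Step 4 — take square root: d = √(0.0968) ≈ 0.3111.

d(x, mu) = √(0.0968) ≈ 0.3111


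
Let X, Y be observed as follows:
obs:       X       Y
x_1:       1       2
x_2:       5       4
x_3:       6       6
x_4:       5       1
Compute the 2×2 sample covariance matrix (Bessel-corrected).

Step 1 — column means:
  mean(X) = (1 + 5 + 6 + 5) / 4 = 17/4 = 4.25
  mean(Y) = (2 + 4 + 6 + 1) / 4 = 13/4 = 3.25

Step 2 — sample covariance S[i,j] = (1/(n-1)) · Σ_k (x_{k,i} - mean_i) · (x_{k,j} - mean_j), with n-1 = 3.
  S[X,X] = ((-3.25)·(-3.25) + (0.75)·(0.75) + (1.75)·(1.75) + (0.75)·(0.75)) / 3 = 14.75/3 = 4.9167
  S[X,Y] = ((-3.25)·(-1.25) + (0.75)·(0.75) + (1.75)·(2.75) + (0.75)·(-2.25)) / 3 = 7.75/3 = 2.5833
  S[Y,Y] = ((-1.25)·(-1.25) + (0.75)·(0.75) + (2.75)·(2.75) + (-2.25)·(-2.25)) / 3 = 14.75/3 = 4.9167

S is symmetric (S[j,i] = S[i,j]). Assembling:

S = [[4.9167, 2.5833],
 [2.5833, 4.9167]]


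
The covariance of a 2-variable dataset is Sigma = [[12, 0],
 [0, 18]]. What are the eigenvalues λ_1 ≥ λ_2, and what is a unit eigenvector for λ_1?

Step 1 — characteristic polynomial of 2×2 Sigma:
  det(Sigma - λI) = λ² - trace · λ + det = 0.
  trace = 12 + 18 = 30, det = 12·18 - (0)² = 216.
Step 2 — discriminant:
  Δ = trace² - 4·det = 900 - 864 = 36.
Step 3 — eigenvalues:
  λ = (trace ± √Δ)/2 = (30 ± 6)/2,
  λ_1 = 18,  λ_2 = 12.

Step 4 — unit eigenvector for λ_1: Sigma is diagonal, so its eigenvectors are the coordinate axes. λ_1 = 18 is the diagonal entry on the second coordinate axis, hence
  v_1 = (0, 1) (||v_1|| = 1).

λ_1 = 18,  λ_2 = 12;  v_1 ≈ (0, 1)


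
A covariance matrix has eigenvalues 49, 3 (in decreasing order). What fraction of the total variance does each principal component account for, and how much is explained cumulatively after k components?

Step 1 — total variance = trace(Sigma) = Σ λ_i = 49 + 3 = 52.

Step 2 — fraction explained by component i = λ_i / Σ λ:
  PC1: 49/52 = 0.9423
  PC2: 3/52 = 0.0577

Step 3 — cumulative fraction after k components = (λ_1 + ... + λ_k) / Σ λ:
  k = 1: 49/52 = 0.9423
  k = 2: (49 + 3)/52 = 52/52 = 1

Summary (fraction, with percent):

explained: PC1 0.9423 (94.23%), PC2 0.0577 (5.77%);  cumulative: 0.9423, 1


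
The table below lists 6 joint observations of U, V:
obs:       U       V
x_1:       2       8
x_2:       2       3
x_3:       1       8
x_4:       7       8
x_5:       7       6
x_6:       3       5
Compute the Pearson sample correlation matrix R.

Step 1 — column means:
  mean(U) = (2 + 2 + 1 + 7 + 7 + 3) / 6 = 22/6 = 3.6667
  mean(V) = (8 + 3 + 8 + 8 + 6 + 5) / 6 = 38/6 = 6.3333

Step 2 — sample variances and covariances s[i,j] = (1/(n-1)) · Σ_k (x_{k,i} - mean_i) · (x_{k,j} - mean_j), with n-1 = 5:
  s[U,U] = ((-1.6667)·(-1.6667) + (-1.6667)·(-1.6667) + (-2.6667)·(-2.6667) + (3.3333)·(3.3333) + (3.3333)·(3.3333) + (-0.6667)·(-0.6667)) / 5 = 35.3333/5 = 7.0667
  s[U,V] = ((-1.6667)·(1.6667) + (-1.6667)·(-3.3333) + (-2.6667)·(1.6667) + (3.3333)·(1.6667) + (3.3333)·(-0.3333) + (-0.6667)·(-1.3333)) / 5 = 3.6667/5 = 0.7333
  s[V,V] = ((1.6667)·(1.6667) + (-3.3333)·(-3.3333) + (1.6667)·(1.6667) + (1.6667)·(1.6667) + (-0.3333)·(-0.3333) + (-1.3333)·(-1.3333)) / 5 = 21.3333/5 = 4.2667
  Sample standard deviations s_i = √(s[i,i]):
  s(U) = √(7.0667) = 2.6583
  s(V) = √(4.2667) = 2.0656

Step 3 — r_{ij} = s_{ij} / (s_i · s_j):
  r[U,U] = 1 (diagonal).
  r[U,V] = 0.7333 / (2.6583 · 2.0656) = 0.7333 / 5.491 = 0.1336
  r[V,V] = 1 (diagonal).

R is symmetric with unit diagonal. Assembling:

R = [[1, 0.1336],
 [0.1336, 1]]
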